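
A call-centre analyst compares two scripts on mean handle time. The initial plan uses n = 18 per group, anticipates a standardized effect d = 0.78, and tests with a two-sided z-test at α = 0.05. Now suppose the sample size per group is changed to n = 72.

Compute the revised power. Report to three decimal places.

Power ≈ 0.997

With n = 72 per group: δ = d·√(n/2) = 0.78 × √(72/2) = 4.6800. Critical value z_{0.025} = 1.960.
Revised power = Φ(δ − 1.960) + Φ(−δ − 1.960) = Φ(2.720) + Φ(-6.640) = 0.9967 + 0.0000 = 0.9967.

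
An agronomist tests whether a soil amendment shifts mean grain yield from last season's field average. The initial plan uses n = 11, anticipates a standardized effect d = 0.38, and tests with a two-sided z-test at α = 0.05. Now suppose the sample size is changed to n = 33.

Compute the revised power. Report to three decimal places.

Power ≈ 0.588

With n = 33: δ = d·√n = 0.38 × √33 = 2.1829. Critical value z_{0.025} = 1.960.
Revised power = Φ(δ − 1.960) + Φ(−δ − 1.960) = Φ(0.223) + Φ(-4.143) = 0.5882 + 0.0000 = 0.5882.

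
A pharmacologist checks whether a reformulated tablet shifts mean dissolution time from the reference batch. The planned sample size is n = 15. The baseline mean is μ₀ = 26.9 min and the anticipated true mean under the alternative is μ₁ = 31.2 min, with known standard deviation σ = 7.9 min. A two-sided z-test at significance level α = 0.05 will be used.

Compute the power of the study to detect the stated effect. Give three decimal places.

Standardized effect: d = |μ₁ − μ₀| / σ = |31.2 − 26.9| / 7.9 = 0.5443
Noncentrality parameter: δ = d·√n = 0.5443 × √15 = 2.1081
Critical value for a two-sided test at α = 0.05: z_{α/2} = 1.960.
Power = Φ(δ − 1.960) + Φ(−δ − 1.960) = Φ(0.148) + Φ(-4.068) = 0.5589 + 0.0000 = 0.5589.

Power ≈ 0.559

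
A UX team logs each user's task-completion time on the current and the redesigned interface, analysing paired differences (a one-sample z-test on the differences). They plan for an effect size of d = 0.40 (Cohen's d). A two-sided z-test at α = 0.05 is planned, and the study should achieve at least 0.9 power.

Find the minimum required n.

n = 66

Set Φ(δ − 1.960) = 0.9; then δ − 1.960 = Φ⁻¹(0.9) = 1.282, giving δ = 3.242.
(The Φ(−δ − z_{α/2}) term is vanishingly small for δ > 0 and is dropped in the standard sample-size formula.)
δ = d·√n ⇒ n = (δ/d)² = (3.242 / 0.40)² = 65.67.
Round up to the next whole unit.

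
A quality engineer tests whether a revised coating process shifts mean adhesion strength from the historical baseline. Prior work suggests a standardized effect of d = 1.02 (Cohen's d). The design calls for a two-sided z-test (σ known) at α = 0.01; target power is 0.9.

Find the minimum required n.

n = 15

Set Φ(δ − 2.576) = 0.9; then δ − 2.576 = Φ⁻¹(0.9) = 1.282, giving δ = 3.857.
(Ignoring the negligible lower-tail rejection probability gives the usual closed-form inversion.)
δ = d·√n ⇒ n = (δ/d)² = (3.857 / 1.02)² = 14.30.
Rounding up, n = 15.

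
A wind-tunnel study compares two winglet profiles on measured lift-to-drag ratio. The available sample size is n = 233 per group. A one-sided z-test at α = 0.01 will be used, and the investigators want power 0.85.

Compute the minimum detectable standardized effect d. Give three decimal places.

Need Φ(δ − 2.326) = 0.85, so δ = 2.326 + 1.036 = 3.363.
δ = d·√(n/2) ⇒ d = δ/√(n/2) = 3.363/√(233/2) = 0.3116.

d ≈ 0.312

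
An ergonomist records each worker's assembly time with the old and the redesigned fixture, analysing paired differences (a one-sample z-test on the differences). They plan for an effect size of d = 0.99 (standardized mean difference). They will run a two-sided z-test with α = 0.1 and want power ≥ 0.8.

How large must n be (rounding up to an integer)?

n = 7

For power 0.8 need Φ(δ − z_{0.05}) = 0.8, so δ = z_{0.05} + z_{0.20} = 1.645 + 0.842 = 2.486.
(For δ > 0 the lower-tail rejection region contributes negligibly to power, so the one-term inversion is standard.)
δ = d·√n ⇒ n = (δ/d)² = (2.486 / 0.99)² = 6.31.
Round up to the next whole unit.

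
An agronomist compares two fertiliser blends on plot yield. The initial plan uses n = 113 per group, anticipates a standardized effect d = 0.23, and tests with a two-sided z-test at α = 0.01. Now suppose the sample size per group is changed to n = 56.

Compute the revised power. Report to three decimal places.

With n = 56 per group: δ = d·√(n/2) = 0.23 × √(56/2) = 1.2170. Critical value z_{0.005} = 2.576.
Revised power = Φ(δ − 2.576) + Φ(−δ − 2.576) = Φ(-1.359) + Φ(-3.793) = 0.0871 + 0.0001 = 0.0872.

Power ≈ 0.087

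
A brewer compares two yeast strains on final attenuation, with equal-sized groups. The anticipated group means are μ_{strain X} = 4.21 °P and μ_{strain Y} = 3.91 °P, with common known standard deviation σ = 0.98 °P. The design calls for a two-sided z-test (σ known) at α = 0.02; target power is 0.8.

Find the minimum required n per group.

n = 215 per group

Standardized effect: d = |μ_{strain X} − μ_{strain Y}| / σ = |4.21 − 3.91| / 0.98 = 0.3061
For power 0.8 need Φ(δ − z_{0.01}) = 0.8, so δ = z_{0.01} + z_{0.20} = 2.326 + 0.842 = 3.168.
(Ignoring the negligible lower-tail rejection probability gives the usual closed-form inversion.)
δ = d·√(n/2) ⇒ n = 2(δ/d)² = 2 × (3.168 / 0.3061)² = 214.19.
Rounding up, n = 215 per group.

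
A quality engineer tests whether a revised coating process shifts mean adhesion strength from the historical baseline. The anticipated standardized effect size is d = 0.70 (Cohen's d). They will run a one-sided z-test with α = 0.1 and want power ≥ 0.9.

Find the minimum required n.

n = 14

For power 0.9 need Φ(δ − z_{0.1}) = 0.9, so δ = z_{0.1} + z_{0.10} = 1.282 + 1.282 = 2.563.
δ = d·√n ⇒ n = (δ/d)² = (2.563 / 0.70)² = 13.41.
Round up to the next whole unit.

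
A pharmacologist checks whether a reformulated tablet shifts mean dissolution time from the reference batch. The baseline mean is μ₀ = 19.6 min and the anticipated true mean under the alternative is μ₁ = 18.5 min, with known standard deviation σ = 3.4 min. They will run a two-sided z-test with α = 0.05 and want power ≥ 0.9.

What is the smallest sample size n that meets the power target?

Standardized effect: d = |μ₁ − μ₀| / σ = |18.5 − 19.6| / 3.4 = 0.3235
For power 0.9 need Φ(δ − z_{0.025}) = 0.9, so δ = z_{0.025} + z_{0.10} = 1.960 + 1.282 = 3.242.
(Ignoring the negligible lower-tail rejection probability gives the usual closed-form inversion.)
δ = d·√n ⇒ n = (δ/d)² = (3.242 / 0.3235)² = 100.38.
Round up to the next whole unit.

n = 101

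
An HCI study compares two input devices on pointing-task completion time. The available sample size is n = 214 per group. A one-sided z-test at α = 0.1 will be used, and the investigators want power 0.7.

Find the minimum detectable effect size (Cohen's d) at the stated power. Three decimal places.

Need Φ(δ − 1.282) = 0.7, so δ = 1.282 + 0.524 = 1.806.
δ = d·√(n/2) ⇒ d = δ/√(n/2) = 1.806/√(214/2) = 0.1746.

d ≈ 0.175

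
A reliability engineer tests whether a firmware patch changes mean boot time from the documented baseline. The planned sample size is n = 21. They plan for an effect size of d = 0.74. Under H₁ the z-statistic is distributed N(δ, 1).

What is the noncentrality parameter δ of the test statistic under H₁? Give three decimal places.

δ ≈ 3.391

δ = d·√n = 0.74 × √21 = 3.3911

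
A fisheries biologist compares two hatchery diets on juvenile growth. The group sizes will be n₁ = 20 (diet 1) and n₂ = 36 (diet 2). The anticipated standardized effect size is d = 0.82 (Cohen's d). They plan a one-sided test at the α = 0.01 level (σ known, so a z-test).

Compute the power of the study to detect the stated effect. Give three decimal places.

Power ≈ 0.730

Noncentrality parameter: δ = d / √(1/n₁ + 1/n₂) = 0.82 / √(1/20 + 1/36) = 2.9403
Critical value for a one-sided test at α = 0.01: z_α = 2.326.
Power = Φ(δ − 2.326) = Φ(0.614) = 0.7304.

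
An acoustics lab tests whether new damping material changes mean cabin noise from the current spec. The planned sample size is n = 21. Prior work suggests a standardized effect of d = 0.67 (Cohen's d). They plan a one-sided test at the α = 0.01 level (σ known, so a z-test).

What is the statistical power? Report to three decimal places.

Power ≈ 0.772

Noncentrality parameter: δ = d·√n = 0.67 × √21 = 3.0703
Critical value for a one-sided test at α = 0.01: z_α = 2.326.
Power = Φ(δ − 2.326) = Φ(0.744) = 0.7716.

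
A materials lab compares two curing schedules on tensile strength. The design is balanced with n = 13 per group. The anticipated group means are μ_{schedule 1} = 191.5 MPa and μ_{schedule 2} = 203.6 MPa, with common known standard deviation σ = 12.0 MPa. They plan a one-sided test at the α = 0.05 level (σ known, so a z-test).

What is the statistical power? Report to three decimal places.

Standardized effect: d = |μ_{schedule 1} − μ_{schedule 2}| / σ = |191.5 − 203.6| / 12.0 = 1.0083
Noncentrality parameter: δ = d·√(n/2) = 1.0083 × √(13/2) = 2.5708
Critical value for a one-sided test at α = 0.05: z_α = 1.645.
Power = Φ(δ − 1.645) = Φ(0.926) = 0.8228.

Power ≈ 0.823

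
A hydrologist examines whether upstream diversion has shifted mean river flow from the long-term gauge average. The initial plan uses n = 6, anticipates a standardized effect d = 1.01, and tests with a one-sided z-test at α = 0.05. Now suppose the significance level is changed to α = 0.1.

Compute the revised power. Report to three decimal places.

δ = d·√n = 1.01 × √6 = 2.4740 (unchanged). New critical value: z_{0.1} = 1.282.
Revised power = P(Z > 1.282 − δ) = Φ(1.192) = 0.8835.

Power ≈ 0.883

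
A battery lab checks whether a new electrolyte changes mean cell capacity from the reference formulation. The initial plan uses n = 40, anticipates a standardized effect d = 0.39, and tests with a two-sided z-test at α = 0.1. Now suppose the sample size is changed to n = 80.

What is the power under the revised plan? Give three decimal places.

Power ≈ 0.967

With n = 80: δ = d·√n = 0.39 × √80 = 3.4883. Critical value z_{0.05} = 1.645.
Revised power = Φ(δ − 1.645) + Φ(−δ − 1.645) = Φ(1.843) + Φ(-5.133) = 0.9674 + 0.0000 = 0.9674.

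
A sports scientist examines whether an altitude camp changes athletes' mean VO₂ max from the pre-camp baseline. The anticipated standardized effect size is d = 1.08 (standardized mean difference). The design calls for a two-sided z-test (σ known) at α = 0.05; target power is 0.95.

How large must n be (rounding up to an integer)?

For power 0.95 need Φ(δ − z_{0.025}) = 0.95, so δ = z_{0.025} + z_{0.05} = 1.960 + 1.645 = 3.605.
(Ignoring the negligible lower-tail rejection probability gives the usual closed-form inversion.)
δ = d·√n ⇒ n = (δ/d)² = (3.605 / 1.08)² = 11.14.
Round up to the next whole unit.

n = 12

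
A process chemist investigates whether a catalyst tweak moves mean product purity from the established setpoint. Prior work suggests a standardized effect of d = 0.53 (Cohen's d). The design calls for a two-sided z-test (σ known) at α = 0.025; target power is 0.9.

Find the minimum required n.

Set Φ(δ − 2.241) = 0.9; then δ − 2.241 = Φ⁻¹(0.9) = 1.282, giving δ = 3.523.
(Ignoring the negligible lower-tail rejection probability gives the usual closed-form inversion.)
δ = d·√n ⇒ n = (δ/d)² = (3.523 / 0.53)² = 44.18.
Round up to the next whole unit.

n = 45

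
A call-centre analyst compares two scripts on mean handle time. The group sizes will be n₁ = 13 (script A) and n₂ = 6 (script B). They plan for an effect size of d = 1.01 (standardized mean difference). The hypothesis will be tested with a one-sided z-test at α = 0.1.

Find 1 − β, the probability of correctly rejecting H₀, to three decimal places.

Power ≈ 0.778

Noncentrality parameter: λ = d / √(1/n₁ + 1/n₂) = 1.01 / √(1/13 + 1/6) = 2.0464
Critical value for a one-sided test at α = 0.1: z_α = 1.282.
Power = Φ(λ − 1.282) = Φ(0.765) = 0.7778.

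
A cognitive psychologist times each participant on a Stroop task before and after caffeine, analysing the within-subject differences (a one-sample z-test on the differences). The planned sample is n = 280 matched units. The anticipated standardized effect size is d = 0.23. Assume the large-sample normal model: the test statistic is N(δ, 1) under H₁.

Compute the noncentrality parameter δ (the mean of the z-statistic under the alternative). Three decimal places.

δ ≈ 3.849

The noncentrality parameter scales effect size by the design's sample-size factor: δ = d·√n = 0.23 × √280 = 3.8486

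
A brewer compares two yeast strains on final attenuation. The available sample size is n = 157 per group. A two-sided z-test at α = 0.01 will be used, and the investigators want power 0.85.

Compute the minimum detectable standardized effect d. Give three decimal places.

d ≈ 0.408

Required noncentrality: δ = z_{0.005} + z_{0.15} = 2.576 + 1.036 = 3.612.
(The second rejection-region term Φ(−δ − z_{α/2}) is negligible and dropped.)
δ = d·√(n/2) ⇒ d = δ/√(n/2) = 3.612/√(157/2) = 0.4077.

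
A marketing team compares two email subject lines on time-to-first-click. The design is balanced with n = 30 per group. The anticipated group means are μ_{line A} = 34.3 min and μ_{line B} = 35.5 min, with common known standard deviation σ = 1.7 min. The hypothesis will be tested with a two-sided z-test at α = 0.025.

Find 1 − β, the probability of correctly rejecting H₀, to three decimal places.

Power ≈ 0.689

Standardized effect: d = |μ_{line A} − μ_{line B}| / σ = |34.3 − 35.5| / 1.7 = 0.7059
Noncentrality parameter: δ = d·√(n/2) = 0.7059 × √(30/2) = 2.7339
Two-sided α = 0.025 → critical value z_{0.0125} = 2.241.
Power = Φ(δ − 2.241) + Φ(−δ − 2.241) = Φ(0.492) + Φ(-4.975) = 0.6888 + 0.0000 = 0.6888.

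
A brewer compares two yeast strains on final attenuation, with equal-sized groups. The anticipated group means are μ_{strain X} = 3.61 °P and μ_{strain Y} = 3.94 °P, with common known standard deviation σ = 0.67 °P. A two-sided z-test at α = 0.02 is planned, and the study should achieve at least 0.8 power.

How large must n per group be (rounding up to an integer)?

n = 83 per group

Standardized effect: d = |μ_{strain X} − μ_{strain Y}| / σ = |3.61 − 3.94| / 0.67 = 0.4925
For power 0.8 need Φ(δ − z_{0.01}) = 0.8, so δ = z_{0.01} + z_{0.20} = 2.326 + 0.842 = 3.168.
(The Φ(−δ − z_{α/2}) term is vanishingly small for δ > 0 and is dropped in the standard sample-size formula.)
δ = d·√(n/2) ⇒ n = 2(δ/d)² = 2 × (3.168 / 0.4925)² = 82.74.
Round up to the next whole unit.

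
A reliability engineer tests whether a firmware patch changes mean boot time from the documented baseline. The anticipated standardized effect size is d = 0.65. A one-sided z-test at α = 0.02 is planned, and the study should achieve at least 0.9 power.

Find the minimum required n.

Set Φ(δ − 2.054) = 0.9; then δ − 2.054 = Φ⁻¹(0.9) = 1.282, giving δ = 3.335.
δ = d·√n ⇒ n = (δ/d)² = (3.335 / 0.65)² = 26.33.
Rounding up, n = 27.

n = 27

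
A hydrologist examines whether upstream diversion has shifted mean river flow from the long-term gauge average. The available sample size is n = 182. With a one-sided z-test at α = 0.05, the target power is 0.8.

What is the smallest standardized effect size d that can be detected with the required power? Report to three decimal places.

d ≈ 0.184

Need Φ(δ − 1.645) = 0.8, so δ = 1.645 + 0.842 = 2.486.
δ = d·√n ⇒ d = δ/√n = 2.486/√182 = 0.1843.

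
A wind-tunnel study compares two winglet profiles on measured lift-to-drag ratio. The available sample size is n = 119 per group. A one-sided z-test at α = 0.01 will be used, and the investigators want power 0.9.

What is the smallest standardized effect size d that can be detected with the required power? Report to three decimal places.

d ≈ 0.468

Required noncentrality: δ = z_{0.01} + z_{0.10} = 2.326 + 1.282 = 3.608.
δ = d·√(n/2) ⇒ d = δ/√(n/2) = 3.608/√(119/2) = 0.4677.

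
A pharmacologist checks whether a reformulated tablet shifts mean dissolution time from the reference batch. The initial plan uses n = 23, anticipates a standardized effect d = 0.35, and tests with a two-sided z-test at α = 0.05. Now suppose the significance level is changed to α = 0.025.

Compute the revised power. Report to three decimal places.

δ = d·√n = 0.35 × √23 = 1.6785 (unchanged). New critical value: z_{0.0125} = 2.241.
Revised power = Φ(δ − 2.241) + Φ(−δ − 2.241) = Φ(-0.563) + Φ(-3.920) = 0.2868 + 0.0000 = 0.2868.

Power ≈ 0.287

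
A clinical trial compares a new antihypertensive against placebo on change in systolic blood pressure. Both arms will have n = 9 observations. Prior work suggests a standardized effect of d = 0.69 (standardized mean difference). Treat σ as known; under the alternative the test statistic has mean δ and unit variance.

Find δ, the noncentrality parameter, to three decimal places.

δ ≈ 1.464

The noncentrality parameter scales effect size by the design's sample-size factor: δ = d·√(n/2) = 0.69 × √(9/2) = 1.4637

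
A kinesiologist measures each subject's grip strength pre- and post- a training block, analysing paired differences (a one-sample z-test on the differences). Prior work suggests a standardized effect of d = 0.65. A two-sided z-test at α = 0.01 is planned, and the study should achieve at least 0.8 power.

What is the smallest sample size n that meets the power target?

For power 0.8 need Φ(δ − z_{0.005}) = 0.8, so δ = z_{0.005} + z_{0.20} = 2.576 + 0.842 = 3.417.
(Ignoring the negligible lower-tail rejection probability gives the usual closed-form inversion.)
δ = d·√n ⇒ n = (δ/d)² = (3.417 / 0.65)² = 27.64.
Rounding up, n = 28.

n = 28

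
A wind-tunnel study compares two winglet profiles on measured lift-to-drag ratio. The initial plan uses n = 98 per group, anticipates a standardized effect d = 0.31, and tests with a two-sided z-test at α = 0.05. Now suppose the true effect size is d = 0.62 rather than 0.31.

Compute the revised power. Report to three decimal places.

Power ≈ 0.991

With d = 0.62: δ = d·√(n/2) = 0.62 × √(98/2) = 4.3400. Critical value z_{0.025} = 1.960.
Revised power = Φ(δ − 1.960) + Φ(−δ − 1.960) = Φ(2.380) + Φ(-6.300) = 0.9913 + 0.0000 = 0.9913.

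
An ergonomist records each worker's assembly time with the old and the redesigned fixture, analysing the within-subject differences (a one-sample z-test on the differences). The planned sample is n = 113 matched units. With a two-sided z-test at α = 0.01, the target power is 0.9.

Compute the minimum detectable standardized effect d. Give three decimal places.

Required noncentrality: δ = z_{0.005} + z_{0.10} = 2.576 + 1.282 = 3.857.
(Lower-tail contribution to power is negligible for δ > 0.)
δ = d·√n ⇒ d = δ/√n = 3.857/√113 = 0.3629.

d ≈ 0.363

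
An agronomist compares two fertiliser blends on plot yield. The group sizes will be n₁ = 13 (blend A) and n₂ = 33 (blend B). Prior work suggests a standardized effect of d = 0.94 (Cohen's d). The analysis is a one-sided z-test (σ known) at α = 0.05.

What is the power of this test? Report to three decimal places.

Noncentrality parameter: δ = d / √(1/n₁ + 1/n₂) = 0.94 / √(1/13 + 1/33) = 2.8706
Critical value for a one-sided test at α = 0.05: z_α = 1.645.
Power = Φ(δ − 1.645) = Φ(1.226) = 0.8899.

Power ≈ 0.890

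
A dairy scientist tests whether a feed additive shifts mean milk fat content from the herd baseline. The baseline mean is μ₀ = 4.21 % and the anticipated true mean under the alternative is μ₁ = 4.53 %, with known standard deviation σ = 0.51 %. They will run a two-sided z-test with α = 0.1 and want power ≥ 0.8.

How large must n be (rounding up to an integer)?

Standardized effect: d = |μ₁ − μ₀| / σ = |4.53 − 4.21| / 0.51 = 0.6275
For power 0.8 need Φ(δ − z_{0.05}) = 0.8, so δ = z_{0.05} + z_{0.20} = 1.645 + 0.842 = 2.486.
(For δ > 0 the lower-tail rejection region contributes negligibly to power, so the one-term inversion is standard.)
δ = d·√n ⇒ n = (δ/d)² = (2.486 / 0.6275)² = 15.70.
Rounding up, n = 16.

n = 16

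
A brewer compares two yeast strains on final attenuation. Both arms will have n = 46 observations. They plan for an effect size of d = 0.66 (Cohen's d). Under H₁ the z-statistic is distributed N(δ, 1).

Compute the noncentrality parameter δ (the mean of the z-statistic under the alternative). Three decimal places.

δ ≈ 3.165

δ = d·√(n/2) = 0.66 × √(46/2) = 3.1652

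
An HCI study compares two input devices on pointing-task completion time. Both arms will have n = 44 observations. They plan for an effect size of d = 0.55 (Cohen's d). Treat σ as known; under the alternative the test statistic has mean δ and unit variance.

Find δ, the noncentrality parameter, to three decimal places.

δ ≈ 2.580

The noncentrality parameter scales effect size by the design's sample-size factor: δ = d·√(n/2) = 0.55 × √(44/2) = 2.5797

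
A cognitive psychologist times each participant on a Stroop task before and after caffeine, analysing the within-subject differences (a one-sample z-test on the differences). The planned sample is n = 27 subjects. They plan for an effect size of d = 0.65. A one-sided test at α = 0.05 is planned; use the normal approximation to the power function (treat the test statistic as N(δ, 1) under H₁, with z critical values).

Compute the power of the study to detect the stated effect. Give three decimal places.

Power ≈ 0.958

Noncentrality parameter: δ = d·√n = 0.65 × √27 = 3.3775
Critical value for a one-sided test at α = 0.05: z_α = 1.645.
Power = P(Z > 1.645 − δ) = Φ(1.733) = 0.9584.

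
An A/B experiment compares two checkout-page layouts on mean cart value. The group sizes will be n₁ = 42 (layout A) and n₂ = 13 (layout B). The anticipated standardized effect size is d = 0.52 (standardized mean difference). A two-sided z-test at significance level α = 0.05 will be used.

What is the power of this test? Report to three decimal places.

Power ≈ 0.374

Noncentrality parameter: δ = d / √(1/n₁ + 1/n₂) = 0.52 / √(1/42 + 1/13) = 1.6384
Critical value for a two-sided test at α = 0.05: z_{α/2} = 1.960.
Power = Φ(δ − 1.960) + Φ(−δ − 1.960) = Φ(-0.322) + Φ(-3.598) = 0.3739 + 0.0002 = 0.3740.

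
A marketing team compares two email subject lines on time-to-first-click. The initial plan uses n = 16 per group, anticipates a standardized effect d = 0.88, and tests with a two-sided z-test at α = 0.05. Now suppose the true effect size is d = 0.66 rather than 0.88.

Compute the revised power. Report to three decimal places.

Power ≈ 0.463

With d = 0.66: δ = d·√(n/2) = 0.66 × √(16/2) = 1.8668. Critical value z_{0.025} = 1.960.
Revised power = Φ(δ − 1.960) + Φ(−δ − 1.960) = Φ(-0.093) + Φ(-3.827) = 0.4629 + 0.0001 = 0.4629.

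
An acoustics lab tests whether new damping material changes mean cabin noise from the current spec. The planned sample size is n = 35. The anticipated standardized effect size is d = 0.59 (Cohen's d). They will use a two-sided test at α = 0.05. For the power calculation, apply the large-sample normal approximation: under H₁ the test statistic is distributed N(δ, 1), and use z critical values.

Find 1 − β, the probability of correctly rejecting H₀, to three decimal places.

Power ≈ 0.937

Noncentrality parameter: δ = d·√n = 0.59 × √35 = 3.4905
Two-sided α = 0.05 → critical value z_{0.025} = 1.960.
Power = Φ(δ − 1.960) + Φ(−δ − 1.960) = Φ(1.531) + Φ(-5.450) = 0.9371 + 0.0000 = 0.9371.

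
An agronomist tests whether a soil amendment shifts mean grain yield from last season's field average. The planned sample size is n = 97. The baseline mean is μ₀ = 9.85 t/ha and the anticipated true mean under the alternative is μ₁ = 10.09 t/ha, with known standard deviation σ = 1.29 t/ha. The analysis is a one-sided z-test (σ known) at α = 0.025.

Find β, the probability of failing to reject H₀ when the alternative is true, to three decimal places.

Standardized effect: d = |μ₁ − μ₀| / σ = |10.09 − 9.85| / 1.29 = 0.1860
Noncentrality parameter: δ = d·√n = 0.1860 × √97 = 1.8323
Critical value for a one-sided test at α = 0.025: z_α = 1.960.
Power = Φ(δ − 1.960) = Φ(-0.128) = 0.4492.
Type II error: β = 1 − power = 1 − 0.4492 = 0.5508.

β ≈ 0.551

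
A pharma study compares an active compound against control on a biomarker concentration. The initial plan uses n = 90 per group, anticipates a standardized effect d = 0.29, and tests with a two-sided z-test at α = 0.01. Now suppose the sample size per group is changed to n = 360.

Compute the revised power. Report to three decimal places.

Power ≈ 0.906

With n = 360 per group: δ = d·√(n/2) = 0.29 × √(360/2) = 3.8908. Critical value z_{0.005} = 2.576.
Revised power = Φ(δ − 2.576) + Φ(−δ − 2.576) = Φ(1.315) + Φ(-6.467) = 0.9057 + 0.0000 = 0.9057.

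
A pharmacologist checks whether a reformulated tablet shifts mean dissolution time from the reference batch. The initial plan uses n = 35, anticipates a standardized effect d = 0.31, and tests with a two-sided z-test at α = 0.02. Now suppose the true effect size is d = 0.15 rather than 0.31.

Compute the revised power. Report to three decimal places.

With d = 0.15: δ = d·√n = 0.15 × √35 = 0.8874. Critical value z_{0.01} = 2.326.
Revised power = Φ(δ − 2.326) + Φ(−δ − 2.326) = Φ(-1.439) + Φ(-3.214) = 0.0751 + 0.0007 = 0.0757.

Power ≈ 0.076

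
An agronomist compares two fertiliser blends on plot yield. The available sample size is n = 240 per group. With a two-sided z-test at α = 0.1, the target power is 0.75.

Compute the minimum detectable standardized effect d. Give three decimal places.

Need Φ(δ − 1.645) = 0.75, so δ = 1.645 + 0.674 = 2.319.
(Lower-tail contribution to power is negligible for δ > 0.)
δ = d·√(n/2) ⇒ d = δ/√(n/2) = 2.319/√(240/2) = 0.2117.

d ≈ 0.212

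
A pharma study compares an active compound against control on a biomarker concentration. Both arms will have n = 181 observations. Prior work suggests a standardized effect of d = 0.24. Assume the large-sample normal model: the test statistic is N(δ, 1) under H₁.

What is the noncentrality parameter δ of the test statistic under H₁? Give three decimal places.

The noncentrality parameter scales effect size by the design's sample-size factor: δ = d·√(n/2) = 0.24 × √(181/2) = 2.2832

δ ≈ 2.283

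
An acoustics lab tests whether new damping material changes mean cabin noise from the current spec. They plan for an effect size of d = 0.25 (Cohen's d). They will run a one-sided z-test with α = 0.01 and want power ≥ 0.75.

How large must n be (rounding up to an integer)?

n = 145

Set Φ(δ − 2.326) = 0.75; then δ − 2.326 = Φ⁻¹(0.75) = 0.674, giving δ = 3.001.
δ = d·√n ⇒ n = (δ/d)² = (3.001 / 0.25)² = 144.08.
Round up to the next whole unit.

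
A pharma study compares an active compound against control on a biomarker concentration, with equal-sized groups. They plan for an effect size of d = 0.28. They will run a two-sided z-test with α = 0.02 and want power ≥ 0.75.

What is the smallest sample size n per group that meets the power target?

For power 0.75 need Φ(δ − z_{0.01}) = 0.75, so δ = z_{0.01} + z_{0.25} = 2.326 + 0.674 = 3.001.
(Ignoring the negligible lower-tail rejection probability gives the usual closed-form inversion.)
δ = d·√(n/2) ⇒ n = 2(δ/d)² = 2 × (3.001 / 0.28)² = 229.72.
Rounding up, n = 230 per group.

n = 230 per group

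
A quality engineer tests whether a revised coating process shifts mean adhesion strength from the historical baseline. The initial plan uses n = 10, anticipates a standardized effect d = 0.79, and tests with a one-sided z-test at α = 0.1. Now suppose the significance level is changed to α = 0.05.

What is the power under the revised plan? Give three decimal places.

Power ≈ 0.803

δ = d·√n = 0.79 × √10 = 2.4982 (unchanged). New critical value: z_{0.05} = 1.645.
Revised power = P(Z > 1.645 − δ) = Φ(0.853) = 0.8033.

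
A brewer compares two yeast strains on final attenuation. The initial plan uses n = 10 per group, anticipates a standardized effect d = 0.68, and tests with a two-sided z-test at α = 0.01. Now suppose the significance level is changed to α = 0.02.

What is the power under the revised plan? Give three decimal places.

δ = d·√(n/2) = 0.68 × √(10/2) = 1.5205 (unchanged). New critical value: z_{0.01} = 2.326.
Revised power = Φ(δ − 2.326) + Φ(−δ − 2.326) = Φ(-0.806) + Φ(-3.847) = 0.2102 + 0.0001 = 0.2102.

Power ≈ 0.210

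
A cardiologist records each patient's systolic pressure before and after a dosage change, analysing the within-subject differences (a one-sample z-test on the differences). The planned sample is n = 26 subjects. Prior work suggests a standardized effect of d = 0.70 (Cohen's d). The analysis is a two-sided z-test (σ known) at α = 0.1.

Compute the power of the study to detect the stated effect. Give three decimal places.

Noncentrality parameter: δ = d·√n = 0.70 × √26 = 3.5693
Critical value for a two-sided test at α = 0.1: z_{α/2} = 1.645.
Power = Φ(δ − 1.645) + Φ(−δ − 1.645) = Φ(1.924) + Φ(-5.214) = 0.9729 + 0.0000 = 0.9729.

Power ≈ 0.973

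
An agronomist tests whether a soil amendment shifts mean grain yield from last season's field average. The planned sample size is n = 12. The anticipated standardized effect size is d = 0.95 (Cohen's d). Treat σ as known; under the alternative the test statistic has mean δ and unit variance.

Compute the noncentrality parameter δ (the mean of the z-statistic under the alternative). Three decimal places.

The noncentrality parameter scales effect size by the design's sample-size factor: δ = d·√n = 0.95 × √12 = 3.2909

δ ≈ 3.291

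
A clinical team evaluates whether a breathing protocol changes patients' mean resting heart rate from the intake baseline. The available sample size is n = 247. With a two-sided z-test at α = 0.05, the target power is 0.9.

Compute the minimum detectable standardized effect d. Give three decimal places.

Need Φ(δ − 1.960) = 0.9, so δ = 1.960 + 1.282 = 3.242.
(Lower-tail contribution to power is negligible for δ > 0.)
δ = d·√n ⇒ d = δ/√n = 3.242/√247 = 0.2063.

d ≈ 0.206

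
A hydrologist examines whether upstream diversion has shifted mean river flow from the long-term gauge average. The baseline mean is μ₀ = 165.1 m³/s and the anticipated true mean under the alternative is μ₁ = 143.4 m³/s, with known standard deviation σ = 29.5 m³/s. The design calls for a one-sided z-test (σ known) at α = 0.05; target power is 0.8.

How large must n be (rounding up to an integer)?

n = 12

Standardized effect: d = |μ₁ − μ₀| / σ = |143.4 − 165.1| / 29.5 = 0.7356
For power 0.8 need Φ(δ − z_{0.05}) = 0.8, so δ = z_{0.05} + z_{0.20} = 1.645 + 0.842 = 2.486.
δ = d·√n ⇒ n = (δ/d)² = (2.486 / 0.7356)² = 11.43.
Rounding up, n = 12.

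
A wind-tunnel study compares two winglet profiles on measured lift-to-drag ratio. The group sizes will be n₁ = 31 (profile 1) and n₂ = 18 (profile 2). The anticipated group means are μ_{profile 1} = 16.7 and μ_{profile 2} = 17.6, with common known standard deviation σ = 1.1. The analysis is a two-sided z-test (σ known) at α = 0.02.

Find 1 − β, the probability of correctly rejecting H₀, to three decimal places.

Standardized effect: d = |μ_{profile 1} − μ_{profile 2}| / σ = |16.7 − 17.6| / 1.1 = 0.8182
Noncentrality parameter: δ = d / √(1/n₁ + 1/n₂) = 0.8182 / √(1/31 + 1/18) = 2.7610
Critical value for a two-sided test at α = 0.02: z_{α/2} = 2.326.
Power = Φ(δ − 2.326) + Φ(−δ − 2.326) = Φ(0.435) + Φ(-5.087) = 0.6681 + 0.0000 = 0.6681.

Power ≈ 0.668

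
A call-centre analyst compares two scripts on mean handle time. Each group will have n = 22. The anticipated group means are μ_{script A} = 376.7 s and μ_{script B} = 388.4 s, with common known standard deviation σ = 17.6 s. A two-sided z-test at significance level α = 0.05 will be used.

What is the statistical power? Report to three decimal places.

Power ≈ 0.597

Standardized effect: d = |μ_{script A} − μ_{script B}| / σ = |376.7 − 388.4| / 17.6 = 0.6648
Noncentrality parameter: δ = d·√(n/2) = 0.6648 × √(22/2) = 2.2048
Critical value for a two-sided test at α = 0.05: z_{α/2} = 1.960.
Power = Φ(δ − 1.960) + Φ(−δ − 1.960) = Φ(0.245) + Φ(-4.165) = 0.5967 + 0.0000 = 0.5967.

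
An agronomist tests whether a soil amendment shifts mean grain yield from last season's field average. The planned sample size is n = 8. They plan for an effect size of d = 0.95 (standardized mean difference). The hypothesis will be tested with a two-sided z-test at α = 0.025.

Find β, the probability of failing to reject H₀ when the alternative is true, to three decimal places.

Noncentrality parameter: δ = d·√n = 0.95 × √8 = 2.6870
Two-sided α = 0.025 → critical value z_{0.0125} = 2.241.
Power = Φ(δ − 2.241) + Φ(−δ − 2.241) = Φ(0.446) + Φ(-4.928) = 0.6721 + 0.0000 = 0.6721.
Type II error: β = 1 − power = 1 − 0.6721 = 0.3279.

β ≈ 0.328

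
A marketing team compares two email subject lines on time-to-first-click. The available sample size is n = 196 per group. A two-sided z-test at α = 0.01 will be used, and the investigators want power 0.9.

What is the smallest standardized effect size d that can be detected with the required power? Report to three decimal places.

Required noncentrality: δ = z_{0.005} + z_{0.10} = 2.576 + 1.282 = 3.857.
(Lower-tail contribution to power is negligible for δ > 0.)
δ = d·√(n/2) ⇒ d = δ/√(n/2) = 3.857/√(196/2) = 0.3897.

d ≈ 0.390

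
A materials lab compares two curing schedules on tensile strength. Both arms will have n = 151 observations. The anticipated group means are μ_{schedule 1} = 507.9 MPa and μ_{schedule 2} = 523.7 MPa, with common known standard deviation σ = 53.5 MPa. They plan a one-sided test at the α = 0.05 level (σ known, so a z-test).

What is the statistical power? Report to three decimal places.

Standardized effect: d = |μ_{schedule 1} − μ_{schedule 2}| / σ = |507.9 − 523.7| / 53.5 = 0.2953
Noncentrality parameter: δ = d·√(n/2) = 0.2953 × √(151/2) = 2.5661
Critical value for a one-sided test at α = 0.05: z_α = 1.645.
Power = Φ(δ − 1.645) = Φ(0.921) = 0.8215.

Power ≈ 0.822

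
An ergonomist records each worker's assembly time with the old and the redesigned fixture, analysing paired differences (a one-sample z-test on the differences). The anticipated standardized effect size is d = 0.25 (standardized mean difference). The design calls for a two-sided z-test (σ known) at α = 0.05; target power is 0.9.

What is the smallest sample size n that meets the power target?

Set Φ(δ − 1.960) = 0.9; then δ − 1.960 = Φ⁻¹(0.9) = 1.282, giving δ = 3.242.
(The Φ(−δ − z_{α/2}) term is vanishingly small for δ > 0 and is dropped in the standard sample-size formula.)
δ = d·√n ⇒ n = (δ/d)² = (3.242 / 0.25)² = 168.12.
Round up to the next whole unit.

n = 169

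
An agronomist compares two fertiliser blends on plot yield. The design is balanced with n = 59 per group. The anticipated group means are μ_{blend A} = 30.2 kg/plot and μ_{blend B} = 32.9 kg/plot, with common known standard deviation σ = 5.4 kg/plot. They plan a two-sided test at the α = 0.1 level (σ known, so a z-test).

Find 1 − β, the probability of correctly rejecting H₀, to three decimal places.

Power ≈ 0.858

Standardized effect: d = |μ_{blend A} − μ_{blend B}| / σ = |30.2 − 32.9| / 5.4 = 0.5000
Noncentrality parameter: δ = d·√(n/2) = 0.5000 × √(59/2) = 2.7157
Critical value for a two-sided test at α = 0.1: z_{α/2} = 1.645.
Power = Φ(δ − 1.645) + Φ(−δ − 1.645) = Φ(1.071) + Φ(-4.361) = 0.8579 + 0.0000 = 0.8579.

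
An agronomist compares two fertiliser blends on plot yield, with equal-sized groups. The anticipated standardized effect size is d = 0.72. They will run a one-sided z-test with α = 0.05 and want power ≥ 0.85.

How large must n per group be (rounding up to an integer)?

For power 0.85 need Φ(δ − z_{0.05}) = 0.85, so δ = z_{0.05} + z_{0.15} = 1.645 + 1.036 = 2.681.
δ = d·√(n/2) ⇒ n = 2(δ/d)² = 2 × (2.681 / 0.72)² = 27.74.
Round up to the next whole unit.

n = 28 per group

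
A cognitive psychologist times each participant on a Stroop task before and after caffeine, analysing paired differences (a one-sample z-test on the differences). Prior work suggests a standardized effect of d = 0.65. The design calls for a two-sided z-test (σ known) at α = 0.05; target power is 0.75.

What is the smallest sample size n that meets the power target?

n = 17

Set Φ(δ − 1.960) = 0.75; then δ − 1.960 = Φ⁻¹(0.75) = 0.674, giving δ = 2.634.
(The Φ(−δ − z_{α/2}) term is vanishingly small for δ > 0 and is dropped in the standard sample-size formula.)
δ = d·√n ⇒ n = (δ/d)² = (2.634 / 0.65)² = 16.43.
Round up to the next whole unit.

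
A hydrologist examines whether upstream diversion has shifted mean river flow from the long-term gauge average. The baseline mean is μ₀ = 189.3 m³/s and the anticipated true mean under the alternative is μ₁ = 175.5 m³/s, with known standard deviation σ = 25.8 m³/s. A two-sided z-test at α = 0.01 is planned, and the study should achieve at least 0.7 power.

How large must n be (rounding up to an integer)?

Standardized effect: d = |μ₁ − μ₀| / σ = |175.5 − 189.3| / 25.8 = 0.5349
For power 0.7 need Φ(δ − z_{0.005}) = 0.7, so δ = z_{0.005} + z_{0.30} = 2.576 + 0.524 = 3.100.
(The Φ(−δ − z_{α/2}) term is vanishingly small for δ > 0 and is dropped in the standard sample-size formula.)
δ = d·√n ⇒ n = (δ/d)² = (3.100 / 0.5349)² = 33.59.
Round up to the next whole unit.

n = 34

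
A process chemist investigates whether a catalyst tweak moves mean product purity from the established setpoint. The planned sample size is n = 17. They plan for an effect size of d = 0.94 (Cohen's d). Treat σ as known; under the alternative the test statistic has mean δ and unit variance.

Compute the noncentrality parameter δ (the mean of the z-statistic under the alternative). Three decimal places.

δ ≈ 3.876

δ = d·√n = 0.94 × √17 = 3.8757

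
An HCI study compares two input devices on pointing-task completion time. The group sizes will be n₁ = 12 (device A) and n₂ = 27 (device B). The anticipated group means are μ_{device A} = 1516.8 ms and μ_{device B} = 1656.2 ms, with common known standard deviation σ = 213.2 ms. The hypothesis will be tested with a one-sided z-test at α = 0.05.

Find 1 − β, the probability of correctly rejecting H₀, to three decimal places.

Standardized effect: d = |μ_{device A} − μ_{device B}| / σ = |1516.8 − 1656.2| / 213.2 = 0.6538
Noncentrality parameter: δ = d / √(1/n₁ + 1/n₂) = 0.6538 / √(1/12 + 1/27) = 1.8846
Critical value for a one-sided test at α = 0.05: z_α = 1.645.
Power = P(Z > 1.645 − δ) = Φ(0.240) = 0.5947.

Power ≈ 0.595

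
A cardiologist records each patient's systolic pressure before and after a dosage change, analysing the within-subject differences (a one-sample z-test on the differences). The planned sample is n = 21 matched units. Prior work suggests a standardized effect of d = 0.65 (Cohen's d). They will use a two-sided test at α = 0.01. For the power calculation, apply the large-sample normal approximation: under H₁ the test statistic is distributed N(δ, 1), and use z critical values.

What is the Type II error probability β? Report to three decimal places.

β ≈ 0.344

Noncentrality parameter: δ = d·√n = 0.65 × √21 = 2.9787
Critical value for a two-sided test at α = 0.01: z_{α/2} = 2.576.
Power = Φ(δ − 2.576) + Φ(−δ − 2.576) = Φ(0.403) + Φ(-5.555) = 0.6565 + 0.0000 = 0.6565.
Type II error: β = 1 − power = 1 − 0.6565 = 0.3435.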